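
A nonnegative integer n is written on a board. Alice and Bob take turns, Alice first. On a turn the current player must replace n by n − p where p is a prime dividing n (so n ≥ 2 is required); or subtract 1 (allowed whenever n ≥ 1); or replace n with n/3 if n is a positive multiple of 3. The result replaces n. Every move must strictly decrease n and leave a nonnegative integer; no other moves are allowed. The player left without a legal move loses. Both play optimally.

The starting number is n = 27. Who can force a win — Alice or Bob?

Bob wins.

Positions with no move are L. A position that does have a move is losing for the player to move precisely when every available move leads to a winning position for the opponent. Fill in the labels:
n=0: no move → L
n=1: →0(L), so W
n=2: →0(L), so W
n=3: →0(L), so W
n=4: →2(W), 3(W) — all W, so L
n=5: →0(L), so W
n=6: →4(L), so W
n=7: →0(L), so W
n=8: →6(W), 7(W) — all W, so L
n=9: →8(L), so W
n=10: →8(L), so W
n=11: →0(L), so W
n=12: →4(L), so W
n=13: →0(L), so W
n=14: →7(W), 12(W), 13(W) — all W, so L
n=15: →14(L), so W
n=16: →14(L), so W
n=17: →0(L), so W
n=18: →6(W), 15(W), 16(W), 17(W) — all W, so L
n=19: →0(L), so W
n=20: →18(L), so W
n=21: →14(L), so W
n=22: →11(W), 20(W), 21(W) — all W, so L
n=23: →0(L), so W
n=24: →8(L), so W
n=25: →20(W), 24(W) — all W, so L
n=26: →25(L), so W
n=27: →9(W), 24(W), 26(W) — all W, so L
The starting position 27 is L: whatever Alice does, the opponent receives a W position.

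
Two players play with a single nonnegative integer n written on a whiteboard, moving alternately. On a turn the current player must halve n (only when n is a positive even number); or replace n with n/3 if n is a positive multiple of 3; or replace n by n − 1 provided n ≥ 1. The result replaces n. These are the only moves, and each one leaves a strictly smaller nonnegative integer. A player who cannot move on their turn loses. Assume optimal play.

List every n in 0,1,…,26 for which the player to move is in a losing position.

0, 2, 5, 7, 9, 11, 13, 16, 19, 23, 25

Positions with no move are L. A position that does have a move is losing for the player to move precisely when every available move leads to a winning position for the opponent. Fill in the labels:
n=0: no move → L
n=1: reaches L-position 0 → W
n=2: only reaches 1(W), which is W → L
n=3: reaches L-position 2 → W
n=4: reaches L-position 2 → W
n=5: only reaches 4(W), which is W → L
n=6: reaches L-position 2 → W
n=7: only reaches 6(W), which is W → L
n=8: reaches L-position 7 → W
n=9: only reaches 3(W), 8(W), all W → L
n=10: reaches L-position 5 → W
n=11: only reaches 10(W), which is W → L
n=12: reaches L-position 11 → W
n=13: only reaches 12(W), which is W → L
n=14: reaches L-position 7 → W
n=15: reaches L-position 5 → W
n=16: only reaches 8(W), 15(W), all W → L
n=17: reaches L-position 16 → W
n=18: reaches L-position 9 → W
n=19: only reaches 18(W), which is W → L
n=20: reaches L-position 19 → W
n=21: reaches L-position 7 → W
n=22: reaches L-position 11 → W
n=23: only reaches 22(W), which is W → L
n=24: reaches L-position 23 → W
n=25: only reaches 24(W), which is W → L
n=26: reaches L-position 13 → W
The losing starting values of n are exactly the entries labelled L in this table (11 of them).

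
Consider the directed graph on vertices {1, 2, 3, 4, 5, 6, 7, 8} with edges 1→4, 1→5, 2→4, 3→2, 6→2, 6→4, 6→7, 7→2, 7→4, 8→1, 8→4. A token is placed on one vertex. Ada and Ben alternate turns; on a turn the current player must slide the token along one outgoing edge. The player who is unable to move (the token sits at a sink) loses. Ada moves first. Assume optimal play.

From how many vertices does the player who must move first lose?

Use the standard recursion: the mover loses at a terminal position; elsewhere, the mover wins exactly when some move hands the opponent an L position.
Every edge goes from a vertex to one that appears earlier in the order 5, 4, 2, 1, 7, 6, 8, 3, so processing vertices in that order labels each vertex after all of its successors.
5: no outgoing edge → L
4: no outgoing edge → L
2: can move to 4, which is L ⇒ W
1: can move to 4, which is L ⇒ W
7: can move to 4, which is L ⇒ W
6: can move to 4, which is L ⇒ W
8: can move to 4, which is L ⇒ W
3: the only move is to 2(W), a W ⇒ L
The L vertices are 3, 4, 5; that is 3 in all.

3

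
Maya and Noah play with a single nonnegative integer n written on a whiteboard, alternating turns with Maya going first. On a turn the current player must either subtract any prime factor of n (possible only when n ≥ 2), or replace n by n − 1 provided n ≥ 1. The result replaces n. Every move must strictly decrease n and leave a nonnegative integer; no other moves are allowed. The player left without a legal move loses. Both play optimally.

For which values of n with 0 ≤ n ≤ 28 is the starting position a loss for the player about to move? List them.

0, 4, 8, 12, 16, 20, 24, 28

Compute win/loss labels from the base case upward. A position with no move is L. Any other position is W if it can reach an L in one move, else L.
n=0: no move → L
n=1: W (go to 0, an L position)
n=2: W (go to 0, an L position)
n=3: W (go to 0, an L position)
n=4: L (options 2(W), 3(W) are all W)
n=5: W (go to 0, an L position)
n=6: W (go to 4, an L position)
n=7: W (go to 0, an L position)
n=8: L (options 6(W), 7(W) are all W)
n=9: W (go to 8, an L position)
n=10: W (go to 8, an L position)
n=11: W (go to 0, an L position)
n=12: L (options 9(W), 10(W), 11(W) are all W)
n=13: W (go to 0, an L position)
n=14: W (go to 12, an L position)
n=15: W (go to 12, an L position)
n=16: L (options 14(W), 15(W) are all W)
n=17: W (go to 0, an L position)
n=18: W (go to 16, an L position)
n=19: W (go to 0, an L position)
n=20: L (options 15(W), 18(W), 19(W) are all W)
n=21: W (go to 20, an L position)
n=22: W (go to 20, an L position)
n=23: W (go to 0, an L position)
n=24: L (options 21(W), 22(W), 23(W) are all W)
n=25: W (go to 20, an L position)
n=26: W (go to 24, an L position)
n=27: W (go to 24, an L position)
n=28: L (options 21(W), 26(W), 27(W) are all W)
Reading off the rows marked L gives the requested list; there are 8 such values of n.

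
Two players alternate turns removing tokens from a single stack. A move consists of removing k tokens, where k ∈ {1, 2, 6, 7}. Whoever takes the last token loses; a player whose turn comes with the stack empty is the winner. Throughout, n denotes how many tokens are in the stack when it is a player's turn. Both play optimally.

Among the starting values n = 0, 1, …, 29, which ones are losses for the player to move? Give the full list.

1, 4, 9, 12, 17, 20, 25, 28

Build the W/L table. Terminal = W. A non-terminal position is W if it has a move to some L; otherwise it is L.
n=0: no move; the opponent has just taken the last token and therefore loses → W
n=1: only reaches 0(W), which is W → L
n=2: reaches L-position 1 → W
n=3: reaches L-position 1 → W
n=4: only reaches 3(W), 2(W), all W → L
n=5: reaches L-position 4 → W
n=6: reaches L-position 4 → W
n=7: reaches L-position 1 → W
n=8: reaches L-position 1 → W
n=9: only reaches 8(W), 7(W), 3(W), 2(W), all W → L
n=10: reaches L-position 9 → W
n=11: reaches L-position 9 → W
n=12: only reaches 11(W), 10(W), 6(W), 5(W), all W → L
n=13: reaches L-position 12 → W
n=14: reaches L-position 12 → W
n=15: reaches L-position 9 → W
n=16: reaches L-position 9 → W
n=17: only reaches 16(W), 15(W), 11(W), 10(W), all W → L
n=18: reaches L-position 17 → W
n=19: reaches L-position 17 → W
n=20: only reaches 19(W), 18(W), 14(W), 13(W), all W → L
n=21: reaches L-position 20 → W
n=22: reaches L-position 20 → W
n=23: reaches L-position 17 → W
n=24: reaches L-position 17 → W
n=25: only reaches 24(W), 23(W), 19(W), 18(W), all W → L
n=26: reaches L-position 25 → W
n=27: reaches L-position 25 → W
n=28: only reaches 27(W), 26(W), 22(W), 21(W), all W → L
n=29: reaches L-position 28 → W
Reading off the rows marked L gives the requested list; there are 8 such values of n.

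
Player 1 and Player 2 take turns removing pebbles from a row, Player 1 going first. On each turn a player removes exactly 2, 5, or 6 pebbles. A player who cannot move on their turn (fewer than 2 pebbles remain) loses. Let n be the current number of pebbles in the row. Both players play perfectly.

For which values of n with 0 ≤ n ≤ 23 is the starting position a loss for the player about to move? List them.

0, 1, 4, 8, 11, 12, 15, 19, 22, 23

Classify positions by backward induction: terminal positions (no move available) are L. From any other position, the mover wins iff some move reaches an L.
n=0: no move → L
n=1: no move → L
n=2: →0(L), so W
n=3: →1(L), so W
n=4: →2(W) only, which is W, so L
n=5: →0(L), so W
n=6: →4(L), so W
n=7: →1(L), so W
n=8: →6(W), 3(W), 2(W) — all W, so L
n=9: →4(L), so W
n=10: →8(L), so W
n=11: →9(W), 6(W), 5(W) — all W, so L
n=12: →10(W), 7(W), 6(W) — all W, so L
n=13: →11(L), so W
n=14: →12(L), so W
n=15: →13(W), 10(W), 9(W) — all W, so L
n=16: →11(L), so W
n=17: →15(L), so W
n=18: →12(L), so W
n=19: →17(W), 14(W), 13(W) — all W, so L
n=20: →15(L), so W
n=21: →19(L), so W
n=22: →20(W), 17(W), 16(W) — all W, so L
n=23: →21(W), 18(W), 17(W) — all W, so L
The losing starting values of n are exactly the entries labelled L in this table (10 of them).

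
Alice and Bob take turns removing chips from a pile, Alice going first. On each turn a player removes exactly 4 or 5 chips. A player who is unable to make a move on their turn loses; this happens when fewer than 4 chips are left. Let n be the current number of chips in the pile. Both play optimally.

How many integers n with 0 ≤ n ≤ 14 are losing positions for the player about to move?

8

Classify positions by backward induction: terminal positions (no move available) are L. From any other position, the mover wins iff some move reaches an L.
n=0: no move → L
n=1: no move → L
n=2: no move → L
n=3: no move → L
n=4: W (go to 0, an L position)
n=5: W (go to 1, an L position)
n=6: W (go to 2, an L position)
n=7: W (go to 3, an L position)
n=8: W (go to 3, an L position)
n=9: L (options 5(W), 4(W) are all W)
n=10: L (options 6(W), 5(W) are all W)
n=11: L (options 7(W), 6(W) are all W)
n=12: L (options 8(W), 7(W) are all W)
n=13: W (go to 9, an L position)
n=14: W (go to 10, an L position)
L entries with 0 ≤ n ≤ 14: n = 0, 1, 2, 3, 9, 10, 11, 12; that makes 8.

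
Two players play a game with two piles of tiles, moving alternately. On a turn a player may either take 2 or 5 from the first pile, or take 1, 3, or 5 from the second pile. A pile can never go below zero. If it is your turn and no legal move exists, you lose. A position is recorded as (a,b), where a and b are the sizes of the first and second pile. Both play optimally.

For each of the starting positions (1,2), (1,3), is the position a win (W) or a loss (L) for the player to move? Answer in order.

Work bottom-up. With no move the player to move loses. Otherwise the position is W if at least one move leads to an L position for the opponent, and L if every move leads to a W.
No move ever increases a pile, so every position that can arise here has a ≤ 1 and b ≤ 3; it is enough to label the cells with 0 ≤ a ≤ 1 and 0 ≤ b ≤ 3.
Every move lowers a or b (never raises either), so fill the grid row by row in increasing a, and left to right within a row: each cell's successors are then already labelled.
      b=0  b=1  b=2  b=3
a=0:    L    W    L    W
a=1:    L    W    L    W
Cells with no legal move (terminal, hence L): (0,0), (1,0).
The remaining L cells, each justified by listing all of its moves:
(0,2): only reaches (0,1)(W), which is W → L
(1,2): only reaches (1,1)(W), which is W → L
Every other cell has at least one move into one of the L cells above, so it is W.
(1,2): one of the L cells justified above, so L
(1,3): the move to (1,2) reaches an L cell, so W

(1,2): L, (1,3): W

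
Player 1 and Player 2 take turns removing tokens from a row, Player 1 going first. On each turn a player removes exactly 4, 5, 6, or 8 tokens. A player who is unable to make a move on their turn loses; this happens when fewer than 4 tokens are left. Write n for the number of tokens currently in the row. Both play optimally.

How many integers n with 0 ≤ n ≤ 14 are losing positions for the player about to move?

7

Compute win/loss labels from the base case upward. A position with no move is L. Any other position is W if it can reach an L in one move, else L.
n=0: no move → L
n=1: no move → L
n=2: no move → L
n=3: no move → L
n=4: →0(L), so W
n=5: →1(L), so W
n=6: →2(L), so W
n=7: →3(L), so W
n=8: →3(L), so W
n=9: →3(L), so W
n=10: →2(L), so W
n=11: →3(L), so W
n=12: →8(W), 7(W), 6(W), 4(W) — all W, so L
n=13: →9(W), 8(W), 7(W), 5(W) — all W, so L
n=14: →10(W), 9(W), 8(W), 6(W) — all W, so L
L entries with 0 ≤ n ≤ 14: n = 0, 1, 2, 3, 12, 13, 14; that makes 7.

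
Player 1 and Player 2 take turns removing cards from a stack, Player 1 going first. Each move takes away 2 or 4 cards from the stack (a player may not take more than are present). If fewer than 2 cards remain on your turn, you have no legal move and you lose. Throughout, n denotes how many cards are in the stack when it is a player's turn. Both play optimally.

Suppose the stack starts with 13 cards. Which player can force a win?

Player 2 wins.

Positions with no move are L. A position that does have a move is losing for the player to move precisely when every available move leads to a winning position for the opponent. Fill in the labels:
n=0: no move → L
n=1: no move → L
n=2: →0(L), so W
n=3: →1(L), so W
n=4: →0(L), so W
n=5: →1(L), so W
n=6: →4(W), 2(W) — all W, so L
n=7: →5(W), 3(W) — all W, so L
n=8: →6(L), so W
n=9: →7(L), so W
n=10: →6(L), so W
n=11: →7(L), so W
n=12: →10(W), 8(W) — all W, so L
n=13: →11(W), 9(W) — all W, so L
Every move from 13 reaches a W position, so the mover loses.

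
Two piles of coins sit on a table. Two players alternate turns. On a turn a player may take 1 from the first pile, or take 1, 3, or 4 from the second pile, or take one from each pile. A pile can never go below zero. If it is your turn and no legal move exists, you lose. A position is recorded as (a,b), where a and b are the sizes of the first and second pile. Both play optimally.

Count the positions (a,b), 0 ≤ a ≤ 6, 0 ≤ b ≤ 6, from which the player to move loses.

14

Positions with no move are L. A position that does have a move is losing for the player to move precisely when every available move leads to a winning position for the opponent. Fill in the labels:
Every move lowers a or b (never raises either), so fill the grid row by row in increasing a, and left to right within a row: each cell's successors are then already labelled.
      b=0  b=1  b=2  b=3  b=4  b=5  b=6
a=0:    L    W    L    W    W    W    W
a=1:    W    W    W    W    L    W    L
a=2:    L    W    L    W    W    W    W
a=3:    W    W    W    W    L    W    L
a=4:    L    W    L    W    W    W    W
a=5:    W    W    W    W    L    W    L
a=6:    L    W    L    W    W    W    W
Cells with no legal move (terminal, hence L): (0,0).
The remaining L cells, each justified by listing all of its moves:
(0,2): only reaches (0,1)(W), which is W → L
(1,4): only reaches (0,4)(W), (1,3)(W), (1,1)(W), (1,0)(W), (0,3)(W), all W → L
(1,6): only reaches (0,6)(W), (1,5)(W), (1,3)(W), (1,2)(W), (0,5)(W), all W → L
(2,0): only reaches (1,0)(W), which is W → L
(2,2): only reaches (1,2)(W), (2,1)(W), (1,1)(W), all W → L
(3,4): only reaches (2,4)(W), (3,3)(W), (3,1)(W), (3,0)(W), (2,3)(W), all W → L
(3,6): only reaches (2,6)(W), (3,5)(W), (3,3)(W), (3,2)(W), (2,5)(W), all W → L
(4,0): only reaches (3,0)(W), which is W → L
(4,2): only reaches (3,2)(W), (4,1)(W), (3,1)(W), all W → L
(5,4): only reaches (4,4)(W), (5,3)(W), (5,1)(W), (5,0)(W), (4,3)(W), all W → L
(5,6): only reaches (4,6)(W), (5,5)(W), (5,3)(W), (5,2)(W), (4,5)(W), all W → L
(6,0): only reaches (5,0)(W), which is W → L
(6,2): only reaches (5,2)(W), (6,1)(W), (5,1)(W), all W → L
Every other cell has at least one move into one of the L cells above, so it is W.
L cells per row: a=0: 2, a=1: 2, a=2: 2, a=3: 2, a=4: 2, a=5: 2, a=6: 2; total 14.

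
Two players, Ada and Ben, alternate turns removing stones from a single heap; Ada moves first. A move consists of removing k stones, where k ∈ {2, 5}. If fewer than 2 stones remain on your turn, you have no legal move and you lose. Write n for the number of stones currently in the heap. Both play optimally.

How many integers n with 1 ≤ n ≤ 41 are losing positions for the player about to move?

17

Build the W/L table. Terminal = L. A non-terminal position is W if it has a move to some L; otherwise it is L.
n=0: no move → L
n=1: no move → L
n=2: can move to 0, which is L ⇒ W
n=3: can move to 1, which is L ⇒ W
n=4: the only move is to 2(W), a W ⇒ L
n=5: can move to 0, which is L ⇒ W
n=6: can move to 4, which is L ⇒ W
n=7: moves to 5(W), 2(W); every one is W ⇒ L
n=8: moves to 6(W), 3(W); every one is W ⇒ L
n=9: can move to 7, which is L ⇒ W
n=10: can move to 8, which is L ⇒ W
n=11: moves to 9(W), 6(W); every one is W ⇒ L
n=12: can move to 7, which is L ⇒ W
n=13: can move to 11, which is L ⇒ W
n=14: moves to 12(W), 9(W); every one is W ⇒ L
n=15: moves to 13(W), 10(W); every one is W ⇒ L
n=16: can move to 14, which is L ⇒ W
n=17: can move to 15, which is L ⇒ W
n=18: moves to 16(W), 13(W); every one is W ⇒ L
n=19: can move to 14, which is L ⇒ W
n=20: can move to 18, which is L ⇒ W
n=21: moves to 19(W), 16(W); every one is W ⇒ L
n=22: moves to 20(W), 17(W); every one is W ⇒ L
n=23: can move to 21, which is L ⇒ W
n=24: can move to 22, which is L ⇒ W
n=25: moves to 23(W), 20(W); every one is W ⇒ L
n=26: can move to 21, which is L ⇒ W
n=27: can move to 25, which is L ⇒ W
n=28: moves to 26(W), 23(W); every one is W ⇒ L
n=29: moves to 27(W), 24(W); every one is W ⇒ L
n=30: can move to 28, which is L ⇒ W
n=31: can move to 29, which is L ⇒ W
n=32: moves to 30(W), 27(W); every one is W ⇒ L
n=33: can move to 28, which is L ⇒ W
n=34: can move to 32, which is L ⇒ W
n=35: moves to 33(W), 30(W); every one is W ⇒ L
n=36: moves to 34(W), 31(W); every one is W ⇒ L
n=37: can move to 35, which is L ⇒ W
n=38: can move to 36, which is L ⇒ W
n=39: moves to 37(W), 34(W); every one is W ⇒ L
n=40: can move to 35, which is L ⇒ W
n=41: can move to 39, which is L ⇒ W
L entries with 1 ≤ n ≤ 41 (n=0 is outside the asked range and is not counted): n = 1, 4, 7, 8, 11, 14, 15, 18, 21, 22, 25, 28, 29, 32, 35, 36, 39; that makes 17.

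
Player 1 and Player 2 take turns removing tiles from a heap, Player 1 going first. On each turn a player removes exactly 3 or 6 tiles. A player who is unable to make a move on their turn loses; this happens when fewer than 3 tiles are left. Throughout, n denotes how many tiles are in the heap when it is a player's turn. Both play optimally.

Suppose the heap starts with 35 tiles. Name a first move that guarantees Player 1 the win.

Remove 6, leaving 29.

Work bottom-up. With no move the player to move loses. Otherwise the position is W if at least one move leads to an L position for the opponent, and L if every move leads to a W.
n=0: no move → L
n=1: no move → L
n=2: no move → L
n=3: →0(L), so W
n=4: →1(L), so W
n=5: →2(L), so W
n=6: →0(L), so W
n=7: →1(L), so W
n=8: →2(L), so W
n=9: →6(W), 3(W) — all W, so L
n=10: →7(W), 4(W) — all W, so L
n=11: →8(W), 5(W) — all W, so L
n=12: →9(L), so W
n=13: →10(L), so W
n=14: →11(L), so W
n=15: →9(L), so W
n=16: →10(L), so W
n=17: →11(L), so W
n=18: →15(W), 12(W) — all W, so L
n=19: →16(W), 13(W) — all W, so L
n=20: →17(W), 14(W) — all W, so L
n=21: →18(L), so W
n=22: →19(L), so W
n=23: →20(L), so W
n=24: →18(L), so W
n=25: →19(L), so W
n=26: →20(L), so W
n=27: →24(W), 21(W) — all W, so L
n=28: →25(W), 22(W) — all W, so L
n=29: →26(W), 23(W) — all W, so L
n=30: →27(L), so W
n=31: →28(L), so W
n=32: →29(L), so W
n=33: →27(L), so W
n=34: →28(L), so W
n=35: →29(L), so W
From 35, the L positions reachable in one move are: 29.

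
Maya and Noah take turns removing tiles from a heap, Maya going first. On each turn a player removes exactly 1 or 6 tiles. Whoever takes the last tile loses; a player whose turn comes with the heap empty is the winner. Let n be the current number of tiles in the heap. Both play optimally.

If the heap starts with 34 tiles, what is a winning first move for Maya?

Remove 1, leaving 33.

Use the standard recursion: the mover wins at a terminal position; elsewhere, the mover wins exactly when some move hands the opponent an L position.
n=0: no move; the opponent has just taken the last tile and therefore loses → W
n=1: →0(W) only, which is W, so L
n=2: →1(L), so W
n=3: →2(W) only, which is W, so L
n=4: →3(L), so W
n=5: →4(W) only, which is W, so L
n=6: →5(L), so W
n=7: →1(L), so W
n=8: →7(W), 2(W) — all W, so L
n=9: →8(L), so W
n=10: →9(W), 4(W) — all W, so L
n=11: →10(L), so W
n=12: →11(W), 6(W) — all W, so L
n=13: →12(L), so W
n=14: →8(L), so W
n=15: →14(W), 9(W) — all W, so L
n=16: →15(L), so W
n=17: →16(W), 11(W) — all W, so L
n=18: →17(L), so W
n=19: →18(W), 13(W) — all W, so L
n=20: →19(L), so W
n=21: →15(L), so W
n=22: →21(W), 16(W) — all W, so L
n=23: →22(L), so W
n=24: →23(W), 18(W) — all W, so L
n=25: →24(L), so W
n=26: →25(W), 20(W) — all W, so L
n=27: →26(L), so W
n=28: →22(L), so W
n=29: →28(W), 23(W) — all W, so L
n=30: →29(L), so W
n=31: →30(W), 25(W) — all W, so L
n=32: →31(L), so W
n=33: →32(W), 27(W) — all W, so L
n=34: →33(L), so W
From 34, the L positions reachable in one move are: 33.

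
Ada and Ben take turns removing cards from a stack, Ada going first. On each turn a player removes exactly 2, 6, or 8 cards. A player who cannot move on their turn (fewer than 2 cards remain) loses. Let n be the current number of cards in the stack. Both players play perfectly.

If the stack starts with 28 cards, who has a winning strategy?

Build the W/L table. Terminal = L. A non-terminal position is W if it has a move to some L; otherwise it is L.
n=0: no move → L
n=1: no move → L
n=2: W (go to 0, an L position)
n=3: W (go to 1, an L position)
n=4: L (sole option 2(W) is W)
n=5: L (sole option 3(W) is W)
n=6: W (go to 4, an L position)
n=7: W (go to 5, an L position)
n=8: W (go to 0, an L position)
n=9: W (go to 1, an L position)
n=10: W (go to 4, an L position)
n=11: W (go to 5, an L position)
n=12: W (go to 4, an L position)
n=13: W (go to 5, an L position)
n=14: L (options 12(W), 8(W), 6(W) are all W)
n=15: L (options 13(W), 9(W), 7(W) are all W)
n=16: W (go to 14, an L position)
n=17: W (go to 15, an L position)
n=18: L (options 16(W), 12(W), 10(W) are all W)
n=19: L (options 17(W), 13(W), 11(W) are all W)
n=20: W (go to 18, an L position)
n=21: W (go to 19, an L position)
n=22: W (go to 14, an L position)
n=23: W (go to 15, an L position)
n=24: W (go to 18, an L position)
n=25: W (go to 19, an L position)
n=26: W (go to 18, an L position)
n=27: W (go to 19, an L position)
n=28: L (options 26(W), 22(W), 20(W) are all W)
Every move from 28 reaches a W position, so the mover loses.

Ben wins.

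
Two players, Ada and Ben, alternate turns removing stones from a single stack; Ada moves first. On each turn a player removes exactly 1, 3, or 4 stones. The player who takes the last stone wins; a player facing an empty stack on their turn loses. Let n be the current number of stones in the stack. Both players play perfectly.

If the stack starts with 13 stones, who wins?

Ada wins.

Positions with no move are L. A position that does have a move is losing for the player to move precisely when every available move leads to a winning position for the opponent. Fill in the labels:
n=0: no move → L
n=1: →0(L), so W
n=2: →1(W) only, which is W, so L
n=3: →2(L), so W
n=4: →0(L), so W
n=5: →2(L), so W
n=6: →2(L), so W
n=7: →6(W), 4(W), 3(W) — all W, so L
n=8: →7(L), so W
n=9: →8(W), 6(W), 5(W) — all W, so L
n=10: →9(L), so W
n=11: →7(L), so W
n=12: →9(L), so W
n=13: →9(L), so W
The starting position 13 is W: Ada should remove 4, leaving 9, handing over an L position.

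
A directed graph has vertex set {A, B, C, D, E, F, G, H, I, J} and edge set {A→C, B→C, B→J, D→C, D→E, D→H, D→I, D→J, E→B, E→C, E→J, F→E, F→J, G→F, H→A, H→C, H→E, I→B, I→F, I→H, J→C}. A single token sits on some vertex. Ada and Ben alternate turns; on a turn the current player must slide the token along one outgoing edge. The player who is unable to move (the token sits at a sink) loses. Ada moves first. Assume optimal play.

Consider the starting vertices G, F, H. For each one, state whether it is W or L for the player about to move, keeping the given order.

Work bottom-up. With no move the player to move loses. Otherwise the position is W if at least one move leads to an L position for the opponent, and L if every move leads to a W.
Every edge goes from a vertex to one that appears earlier in the order C, J, B, E, F, A, H, G, I, D, so processing vertices in that order labels each vertex after all of its successors.
C: no outgoing edge → L
J: W (go to C, an L position)
B: W (go to C, an L position)
E: W (go to C, an L position)
F: L (options E(W), J(W) are all W)
A: W (go to C, an L position)
H: W (go to C, an L position)
G: W (go to F, an L position)
I: W (go to F, an L position)
D: W (go to C, an L position)

G: W, F: L, H: W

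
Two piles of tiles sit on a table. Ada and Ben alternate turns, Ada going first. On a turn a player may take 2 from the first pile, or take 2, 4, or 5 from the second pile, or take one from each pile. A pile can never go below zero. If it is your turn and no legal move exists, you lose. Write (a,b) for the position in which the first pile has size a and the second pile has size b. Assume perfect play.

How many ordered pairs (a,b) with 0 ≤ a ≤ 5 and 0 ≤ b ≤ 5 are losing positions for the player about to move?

12

Compute win/loss labels from the base case upward. A position with no move is L. Any other position is W if it can reach an L in one move, else L.
Every move lowers a or b (never raises either), so fill the grid row by row in increasing a, and left to right within a row: each cell's successors are then already labelled.
      b=0  b=1  b=2  b=3  b=4  b=5
a=0:    L    L    W    W    W    W
a=1:    L    W    W    L    W    W
a=2:    W    W    L    L    W    W
a=3:    W    L    L    W    W    W
a=4:    L    L    W    W    W    W
a=5:    L    W    W    L    W    W
Cells with no legal move (terminal, hence L): (0,0), (0,1), (1,0).
The remaining L cells, each justified by listing all of its moves:
(1,3): moves to (1,1)(W), (0,2)(W); every one is W ⇒ L
(2,2): moves to (0,2)(W), (2,0)(W), (1,1)(W); every one is W ⇒ L
(2,3): moves to (0,3)(W), (2,1)(W), (1,2)(W); every one is W ⇒ L
(3,1): moves to (1,1)(W), (2,0)(W); every one is W ⇒ L
(3,2): moves to (1,2)(W), (3,0)(W), (2,1)(W); every one is W ⇒ L
(4,0): the only move is to (2,0)(W), a W ⇒ L
(4,1): moves to (2,1)(W), (3,0)(W); every one is W ⇒ L
(5,0): the only move is to (3,0)(W), a W ⇒ L
(5,3): moves to (3,3)(W), (5,1)(W), (4,2)(W); every one is W ⇒ L
Every other cell has at least one move into one of the L cells above, so it is W.
L cells per row: a=0: 2, a=1: 2, a=2: 2, a=3: 2, a=4: 2, a=5: 2; total 12.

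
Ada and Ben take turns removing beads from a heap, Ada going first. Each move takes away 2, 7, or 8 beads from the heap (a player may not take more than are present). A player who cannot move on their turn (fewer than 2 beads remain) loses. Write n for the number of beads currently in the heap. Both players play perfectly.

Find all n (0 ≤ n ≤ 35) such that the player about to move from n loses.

Use the standard recursion: the mover loses at a terminal position; elsewhere, the mover wins exactly when some move hands the opponent an L position.
n=0: no move → L
n=1: no move → L
n=2: W (go to 0, an L position)
n=3: W (go to 1, an L position)
n=4: L (sole option 2(W) is W)
n=5: L (sole option 3(W) is W)
n=6: W (go to 4, an L position)
n=7: W (go to 5, an L position)
n=8: W (go to 1, an L position)
n=9: W (go to 1, an L position)
n=10: L (options 8(W), 3(W), 2(W) are all W)
n=11: W (go to 4, an L position)
n=12: W (go to 10, an L position)
n=13: W (go to 5, an L position)
n=14: L (options 12(W), 7(W), 6(W) are all W)
n=15: L (options 13(W), 8(W), 7(W) are all W)
n=16: W (go to 14, an L position)
n=17: W (go to 15, an L position)
n=18: W (go to 10, an L position)
n=19: L (options 17(W), 12(W), 11(W) are all W)
n=20: L (options 18(W), 13(W), 12(W) are all W)
n=21: W (go to 19, an L position)
n=22: W (go to 20, an L position)
n=23: W (go to 15, an L position)
n=24: L (options 22(W), 17(W), 16(W) are all W)
n=25: L (options 23(W), 18(W), 17(W) are all W)
n=26: W (go to 24, an L position)
n=27: W (go to 25, an L position)
n=28: W (go to 20, an L position)
n=29: L (options 27(W), 22(W), 21(W) are all W)
n=30: L (options 28(W), 23(W), 22(W) are all W)
n=31: W (go to 29, an L position)
n=32: W (go to 30, an L position)
n=33: W (go to 25, an L position)
n=34: L (options 32(W), 27(W), 26(W) are all W)
n=35: L (options 33(W), 28(W), 27(W) are all W)
Reading off the rows marked L gives the requested list; there are 15 such values of n.

0, 1, 4, 5, 10, 14, 15, 19, 20, 24, 25, 29, 30, 34, 35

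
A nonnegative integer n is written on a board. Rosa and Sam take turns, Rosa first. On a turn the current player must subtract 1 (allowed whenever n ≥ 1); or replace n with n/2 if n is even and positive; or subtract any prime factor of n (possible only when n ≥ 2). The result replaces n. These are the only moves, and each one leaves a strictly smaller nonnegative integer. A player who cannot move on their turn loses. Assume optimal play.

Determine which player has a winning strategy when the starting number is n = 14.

Build the W/L table. Terminal = L. A non-terminal position is W if it has a move to some L; otherwise it is L.
n=0: no move → L
n=1: reaches L-position 0 → W
n=2: reaches L-position 0 → W
n=3: reaches L-position 0 → W
n=4: only reaches 2(W), 3(W), all W → L
n=5: reaches L-position 0 → W
n=6: reaches L-position 4 → W
n=7: reaches L-position 0 → W
n=8: reaches L-position 4 → W
n=9: only reaches 6(W), 8(W), all W → L
n=10: reaches L-position 9 → W
n=11: reaches L-position 0 → W
n=12: reaches L-position 9 → W
n=13: reaches L-position 0 → W
n=14: only reaches 7(W), 12(W), 13(W), all W → L
The starting position 14 is L: whatever Rosa does, the opponent receives a W position.

Sam wins.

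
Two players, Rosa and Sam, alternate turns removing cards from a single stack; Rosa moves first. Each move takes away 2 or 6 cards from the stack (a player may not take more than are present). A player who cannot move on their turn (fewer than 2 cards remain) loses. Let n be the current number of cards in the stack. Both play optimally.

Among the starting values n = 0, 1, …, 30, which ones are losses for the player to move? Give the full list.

0, 1, 4, 5, 8, 9, 12, 13, 16, 17, 20, 21, 24, 25, 28, 29

Classify positions by backward induction: terminal positions (no move available) are L. From any other position, the mover wins iff some move reaches an L.
n=0: no move → L
n=1: no move → L
n=2: →0(L), so W
n=3: →1(L), so W
n=4: →2(W) only, which is W, so L
n=5: →3(W) only, which is W, so L
n=6: →4(L), so W
n=7: →5(L), so W
n=8: →6(W), 2(W) — all W, so L
n=9: →7(W), 3(W) — all W, so L
n=10: →8(L), so W
n=11: →9(L), so W
n=12: →10(W), 6(W) — all W, so L
n=13: →11(W), 7(W) — all W, so L
n=14: →12(L), so W
n=15: →13(L), so W
n=16: →14(W), 10(W) — all W, so L
n=17: →15(W), 11(W) — all W, so L
n=18: →16(L), so W
n=19: →17(L), so W
n=20: →18(W), 14(W) — all W, so L
n=21: →19(W), 15(W) — all W, so L
n=22: →20(L), so W
n=23: →21(L), so W
n=24: →22(W), 18(W) — all W, so L
n=25: →23(W), 19(W) — all W, so L
n=26: →24(L), so W
n=27: →25(L), so W
n=28: →26(W), 22(W) — all W, so L
n=29: →27(W), 23(W) — all W, so L
n=30: →28(L), so W
The losing starting values of n are exactly the entries labelled L in this table (16 of them).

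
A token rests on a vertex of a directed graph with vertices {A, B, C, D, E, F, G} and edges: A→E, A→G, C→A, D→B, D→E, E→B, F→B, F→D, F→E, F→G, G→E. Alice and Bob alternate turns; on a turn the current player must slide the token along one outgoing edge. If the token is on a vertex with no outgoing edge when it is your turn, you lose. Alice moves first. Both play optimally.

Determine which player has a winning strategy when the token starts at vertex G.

Build the W/L table. Terminal = L. A non-terminal position is W if it has a move to some L; otherwise it is L.
Every edge goes from a vertex to one that appears earlier in the order B, E, G, A, D, F, C, so processing vertices in that order labels each vertex after all of its successors.
B: no outgoing edge → L
E: reaches L-position B → W
G: only reaches E(W), which is W → L
A: reaches L-position G → W
D: reaches L-position B → W
F: reaches L-position G → W
C: only reaches A(W), which is W → L
Every move from G reaches a W position, so the mover loses.

Bob wins.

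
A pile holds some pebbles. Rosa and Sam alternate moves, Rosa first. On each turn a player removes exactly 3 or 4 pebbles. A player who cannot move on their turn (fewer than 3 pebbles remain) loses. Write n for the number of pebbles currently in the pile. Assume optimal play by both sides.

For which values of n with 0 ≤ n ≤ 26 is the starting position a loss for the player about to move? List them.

0, 1, 2, 7, 8, 9, 14, 15, 16, 21, 22, 23

Build the W/L table. Terminal = L. A non-terminal position is W if it has a move to some L; otherwise it is L.
n=0: no move → L
n=1: no move → L
n=2: no move → L
n=3: →0(L), so W
n=4: →1(L), so W
n=5: →2(L), so W
n=6: →2(L), so W
n=7: →4(W), 3(W) — all W, so L
n=8: →5(W), 4(W) — all W, so L
n=9: →6(W), 5(W) — all W, so L
n=10: →7(L), so W
n=11: →8(L), so W
n=12: →9(L), so W
n=13: →9(L), so W
n=14: →11(W), 10(W) — all W, so L
n=15: →12(W), 11(W) — all W, so L
n=16: →13(W), 12(W) — all W, so L
n=17: →14(L), so W
n=18: →15(L), so W
n=19: →16(L), so W
n=20: →16(L), so W
n=21: →18(W), 17(W) — all W, so L
n=22: →19(W), 18(W) — all W, so L
n=23: →20(W), 19(W) — all W, so L
n=24: →21(L), so W
n=25: →22(L), so W
n=26: →23(L), so W
Reading off the rows marked L gives the requested list; there are 12 such values of n.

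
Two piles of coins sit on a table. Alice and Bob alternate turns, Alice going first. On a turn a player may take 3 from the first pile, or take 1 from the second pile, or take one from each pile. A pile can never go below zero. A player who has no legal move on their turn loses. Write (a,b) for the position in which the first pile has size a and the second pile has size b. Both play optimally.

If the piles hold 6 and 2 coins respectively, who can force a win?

Build the W/L table. Terminal = L. A non-terminal position is W if it has a move to some L; otherwise it is L.
No move ever increases a pile, so every position that can arise here has a ≤ 6 and b ≤ 2; it is enough to label the cells with 0 ≤ a ≤ 6 and 0 ≤ b ≤ 2.
Every move lowers a or b (never raises either), so fill the grid row by row in increasing a, and left to right within a row: each cell's successors are then already labelled.
      b=0  b=1  b=2
a=0:    L    W    L
a=1:    L    W    L
a=2:    L    W    L
a=3:    W    W    W
a=4:    W    L    W
a=5:    W    L    W
a=6:    L    W    W
Cells with no legal move (terminal, hence L): (0,0), (1,0), (2,0).
The remaining L cells, each justified by listing all of its moves:
(0,2): L (sole option (0,1)(W) is W)
(1,2): L (options (1,1)(W), (0,1)(W) are all W)
(2,2): L (options (2,1)(W), (1,1)(W) are all W)
(4,1): L (options (1,1)(W), (4,0)(W), (3,0)(W) are all W)
(5,1): L (options (2,1)(W), (5,0)(W), (4,0)(W) are all W)
(6,0): L (sole option (3,0)(W) is W)
Every other cell has at least one move into one of the L cells above, so it is W.
The starting position (6,2) is W: Alice should move to (5,1), handing over an L position.

Alice wins.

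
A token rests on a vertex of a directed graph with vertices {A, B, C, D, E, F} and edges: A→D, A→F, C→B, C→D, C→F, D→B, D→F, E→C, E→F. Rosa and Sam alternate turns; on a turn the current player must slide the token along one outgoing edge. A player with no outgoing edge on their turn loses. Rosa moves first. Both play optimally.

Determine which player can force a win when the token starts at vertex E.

Rosa wins.

Label each position W (a win for the player to move) or L (a loss). A position with no legal move is L; any other position is W exactly when some move reaches an L, and L when every move reaches a W.
Every edge goes from a vertex to one that appears earlier in the order B, F, D, C, E, A, so processing vertices in that order labels each vertex after all of its successors.
B: no outgoing edge → L
F: no outgoing edge → L
D: W (go to F, an L position)
C: W (go to F, an L position)
E: W (go to F, an L position)
A: W (go to F, an L position)
The starting position E is W: Rosa should move to F, handing over an L position.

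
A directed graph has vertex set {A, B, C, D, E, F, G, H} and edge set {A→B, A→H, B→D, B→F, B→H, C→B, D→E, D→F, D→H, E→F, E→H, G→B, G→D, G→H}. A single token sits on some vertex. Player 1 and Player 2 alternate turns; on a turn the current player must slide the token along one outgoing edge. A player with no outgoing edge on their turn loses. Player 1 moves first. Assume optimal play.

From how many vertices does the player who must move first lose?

3

Positions with no move are L. A position that does have a move is losing for the player to move precisely when every available move leads to a winning position for the opponent. Fill in the labels:
Every edge goes from a vertex to one that appears earlier in the order H, F, E, D, B, G, A, C, so processing vertices in that order labels each vertex after all of its successors.
H: no outgoing edge → L
F: no outgoing edge → L
E: reaches L-position F → W
D: reaches L-position F → W
B: reaches L-position F → W
G: reaches L-position H → W
A: reaches L-position H → W
C: only reaches B(W), which is W → L
The L vertices are C, F, H; that is 3 in all.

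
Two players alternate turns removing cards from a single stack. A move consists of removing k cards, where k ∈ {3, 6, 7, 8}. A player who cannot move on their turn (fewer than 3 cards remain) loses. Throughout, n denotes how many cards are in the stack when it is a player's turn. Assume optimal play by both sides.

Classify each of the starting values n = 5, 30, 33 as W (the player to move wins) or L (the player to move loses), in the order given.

Classify positions by backward induction: terminal positions (no move available) are L. From any other position, the mover wins iff some move reaches an L.
n=0: no move → L
n=1: no move → L
n=2: no move → L
n=3: W (go to 0, an L position)
n=4: W (go to 1, an L position)
n=5: W (go to 2, an L position)
n=6: W (go to 0, an L position)
n=7: W (go to 1, an L position)
n=8: W (go to 2, an L position)
n=9: W (go to 2, an L position)
n=10: W (go to 2, an L position)
n=11: L (options 8(W), 5(W), 4(W), 3(W) are all W)
n=12: L (options 9(W), 6(W), 5(W), 4(W) are all W)
n=13: L (options 10(W), 7(W), 6(W), 5(W) are all W)
n=14: W (go to 11, an L position)
n=15: W (go to 12, an L position)
n=16: W (go to 13, an L position)
n=17: W (go to 11, an L position)
n=18: W (go to 12, an L position)
n=19: W (go to 13, an L position)
n=20: W (go to 13, an L position)
n=21: W (go to 13, an L position)
n=22: L (options 19(W), 16(W), 15(W), 14(W) are all W)
n=23: L (options 20(W), 17(W), 16(W), 15(W) are all W)
n=24: L (options 21(W), 18(W), 17(W), 16(W) are all W)
n=25: W (go to 22, an L position)
n=26: W (go to 23, an L position)
n=27: W (go to 24, an L position)
n=28: W (go to 22, an L position)
n=29: W (go to 23, an L position)
n=30: W (go to 24, an L position)
n=31: W (go to 24, an L position)
n=32: W (go to 24, an L position)
n=33: L (options 30(W), 27(W), 26(W), 25(W) are all W)

5: W, 30: W, 33: L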